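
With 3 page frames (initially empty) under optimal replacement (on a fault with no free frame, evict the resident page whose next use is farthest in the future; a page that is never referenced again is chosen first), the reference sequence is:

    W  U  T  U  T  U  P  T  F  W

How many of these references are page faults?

5

W: miss, frames {W}
U: miss, frames {W,U}
T: miss, frames {W,U,T}
U: hit
T: hit
U: hit
P: miss, evict U, frames {W,T,P}
T: hit
F: miss, evict P, frames {W,T,F}
W: hit
Page faults: 5.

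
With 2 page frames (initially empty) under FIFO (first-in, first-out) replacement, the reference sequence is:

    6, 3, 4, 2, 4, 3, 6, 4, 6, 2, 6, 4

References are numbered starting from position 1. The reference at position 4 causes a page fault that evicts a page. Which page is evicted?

pos 1: 6 → miss, frames (6)
pos 2: 3 → miss, frames (6 3)
pos 3: 4 → miss, evict 6, frames (3 4)
pos 4: 2 → miss, evict 3, frames (4 2)
At position 4, page 3 is evicted.

3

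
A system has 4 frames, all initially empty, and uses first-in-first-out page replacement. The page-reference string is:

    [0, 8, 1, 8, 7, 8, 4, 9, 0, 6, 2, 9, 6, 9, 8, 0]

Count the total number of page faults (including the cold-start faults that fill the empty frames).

10

0: miss, frames [0]
8: miss, frames [0, 8]
1: miss, frames [0, 8, 1]
8: hit
7: miss, frames [0, 8, 1, 7]
8: hit
4: miss, evict 0, frames [8, 1, 7, 4]
9: miss, evict 8, frames [1, 7, 4, 9]
0: miss, evict 1, frames [7, 4, 9, 0]
6: miss, evict 7, frames [4, 9, 0, 6]
2: miss, evict 4, frames [9, 0, 6, 2]
9: hit
6: hit
9: hit
8: miss, evict 9, frames [0, 6, 2, 8]
0: hit
Page faults: 10.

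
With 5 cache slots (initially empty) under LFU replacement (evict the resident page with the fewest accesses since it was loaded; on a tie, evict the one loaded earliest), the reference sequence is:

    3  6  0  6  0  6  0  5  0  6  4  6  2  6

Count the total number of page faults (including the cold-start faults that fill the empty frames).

6

3: fault, frames (3)
6: fault, frames (3 6)
0: fault, frames (3 6 0)
6: hit
0: hit
6: hit
0: hit
5: fault, frames (3 6 0 5)
0: hit
6: hit
4: fault, frames (3 6 0 5 4)
6: hit
2: fault, evict 3, frames (6 0 5 4 2)
6: hit
Page faults: 6.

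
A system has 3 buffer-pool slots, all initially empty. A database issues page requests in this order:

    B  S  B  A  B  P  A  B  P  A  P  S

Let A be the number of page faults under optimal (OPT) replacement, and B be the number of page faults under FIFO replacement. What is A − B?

-1

Under OPT: F F . F . F . . . . . F → 5 faults.
Under FIFO: F F . F . F . F . . . F → 6 faults.
A − B = 5 − 6 = -1.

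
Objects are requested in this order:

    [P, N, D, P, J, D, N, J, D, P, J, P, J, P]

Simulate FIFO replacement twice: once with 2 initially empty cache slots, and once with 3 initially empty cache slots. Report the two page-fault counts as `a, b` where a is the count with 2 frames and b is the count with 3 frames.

2 frames: F F F F F F F F F F F . . . → 11 faults.
3 frames: F F F . F . . . . F . . . . → 5 faults.
5 < 11: adding a frame reduced faults, as is typical.

11, 5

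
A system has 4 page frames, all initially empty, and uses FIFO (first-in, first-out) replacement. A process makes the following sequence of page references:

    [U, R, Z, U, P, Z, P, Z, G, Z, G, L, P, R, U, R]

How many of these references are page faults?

U: miss, frames (U)
R: miss, frames (U R)
Z: miss, frames (U R Z)
U: hit
P: miss, frames (U R Z P)
Z: hit
P: hit
Z: hit
G: miss, evict U, frames (R Z P G)
Z: hit
G: hit
L: miss, evict R, frames (Z P G L)
P: hit
R: miss, evict Z, frames (P G L R)
U: miss, evict P, frames (G L R U)
R: hit
Page faults: 8.

8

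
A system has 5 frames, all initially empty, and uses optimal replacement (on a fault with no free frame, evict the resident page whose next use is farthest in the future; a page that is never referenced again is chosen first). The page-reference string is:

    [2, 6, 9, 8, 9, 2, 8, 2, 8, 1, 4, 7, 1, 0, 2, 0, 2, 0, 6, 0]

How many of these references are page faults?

2 → miss, frames {2}
6 → miss, frames {2,6}
9 → miss, frames {2,6,9}
8 → miss, frames {2,6,9,8}
9 → hit
2 → hit
8 → hit
2 → hit
8 → hit
1 → miss, frames {2,6,9,8,1}
4 → miss, evict 8, frames {2,6,9,1,4}
7 → miss, evict 4, frames {2,6,9,1,7}
1 → hit
0 → miss, evict 7, frames {2,6,9,1,0}
2 → hit
0 → hit
2 → hit
0 → hit
6 → hit
0 → hit
Page faults: 8.

8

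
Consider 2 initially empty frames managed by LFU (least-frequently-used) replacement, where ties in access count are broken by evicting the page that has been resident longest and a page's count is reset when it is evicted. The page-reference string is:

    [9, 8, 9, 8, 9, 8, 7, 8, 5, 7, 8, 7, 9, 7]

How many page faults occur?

7

9 -> fault, frames {9}
8 -> fault, frames {9,8}
9 -> hit
8 -> hit
9 -> hit
8 -> hit
7 -> fault, evict 9, frames {8,7}
8 -> hit
5 -> fault, evict 7, frames {8,5}
7 -> fault, evict 5, frames {8,7}
8 -> hit
7 -> hit
9 -> fault, evict 7, frames {8,9}
7 -> fault, evict 9, frames {8,7}
Page faults: 7.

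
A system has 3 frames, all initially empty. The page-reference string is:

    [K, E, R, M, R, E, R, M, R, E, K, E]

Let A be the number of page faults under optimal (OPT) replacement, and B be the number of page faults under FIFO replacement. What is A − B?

Under OPT: F F F F . . . . . . F . → 5 faults.
Under FIFO: F F F F . . . . . . F F → 6 faults.
A − B = 5 − 6 = -1.

-1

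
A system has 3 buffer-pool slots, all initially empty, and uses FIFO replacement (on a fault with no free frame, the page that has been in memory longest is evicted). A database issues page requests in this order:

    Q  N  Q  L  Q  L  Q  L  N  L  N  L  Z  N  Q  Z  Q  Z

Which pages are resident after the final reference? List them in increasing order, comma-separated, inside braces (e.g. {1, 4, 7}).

{L, Q, Z}

Q → fault, frames {Q}
N → fault, frames {Q,N}
Q → hit
L → fault, frames {Q,N,L}
Q → hit
L → hit
Q → hit
L → hit
N → hit
L → hit
N → hit
L → hit
Z → fault, evict Q, frames {N,L,Z}
N → hit
Q → fault, evict N, frames {L,Z,Q}
Z → hit
Q → hit
Z → hit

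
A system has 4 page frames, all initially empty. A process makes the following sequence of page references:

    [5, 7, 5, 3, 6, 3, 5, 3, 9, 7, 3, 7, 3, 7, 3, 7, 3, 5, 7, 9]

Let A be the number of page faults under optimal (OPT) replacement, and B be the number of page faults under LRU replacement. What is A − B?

Under OPT: F F . F F . . . F . . . . . . . . . . . → 5 faults.
Under LRU: F F . F F . . . F F . . . . . . . . . . → 6 faults.
A − B = 5 − 6 = -1.

-1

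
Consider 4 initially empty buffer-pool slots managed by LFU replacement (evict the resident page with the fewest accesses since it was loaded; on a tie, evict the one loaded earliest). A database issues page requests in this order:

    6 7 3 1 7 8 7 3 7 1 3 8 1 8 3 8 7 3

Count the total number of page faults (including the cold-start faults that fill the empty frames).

6 → miss, frames (6)
7 → miss, frames (6 7)
3 → miss, frames (6 7 3)
1 → miss, frames (6 7 3 1)
7 → hit
8 → miss, evict 6, frames (7 3 1 8)
7 → hit
3 → hit
7 → hit
1 → hit
3 → hit
8 → hit
1 → hit
8 → hit
3 → hit
8 → hit
7 → hit
3 → hit
Page faults: 5.

5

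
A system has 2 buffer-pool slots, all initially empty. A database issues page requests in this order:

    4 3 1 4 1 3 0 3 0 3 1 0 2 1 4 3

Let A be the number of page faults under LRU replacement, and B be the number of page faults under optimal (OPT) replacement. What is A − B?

3

Under LRU: F F F F . F F . . . F F F F F F → 12 faults.
Under OPT: F F F . . F F . . . F . F . F F → 9 faults.
A − B = 12 − 9 = 3.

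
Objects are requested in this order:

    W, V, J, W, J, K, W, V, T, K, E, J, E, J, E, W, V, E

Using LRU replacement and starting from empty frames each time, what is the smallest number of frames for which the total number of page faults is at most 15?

2

f=1: 18 faults
f=2: 14 faults
f=3: 11 faults
f=4: 9 faults
f=5: 9 faults
f=6: 6 faults
Smallest f with faults ≤ 15 is 2.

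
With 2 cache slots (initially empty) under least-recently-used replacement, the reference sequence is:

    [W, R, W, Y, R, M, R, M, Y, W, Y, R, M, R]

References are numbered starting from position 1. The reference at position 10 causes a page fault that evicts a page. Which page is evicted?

M

pos 1: W: fault, frames {W}
pos 2: R: fault, frames {W,R}
pos 3: W: hit
pos 4: Y: fault, evict R, frames {W,Y}
pos 5: R: fault, evict W, frames {Y,R}
pos 6: M: fault, evict Y, frames {R,M}
pos 7: R: hit
pos 8: M: hit
pos 9: Y: fault, evict R, frames {M,Y}
pos 10: W: fault, evict M, frames {Y,W}
At position 10, page M is evicted.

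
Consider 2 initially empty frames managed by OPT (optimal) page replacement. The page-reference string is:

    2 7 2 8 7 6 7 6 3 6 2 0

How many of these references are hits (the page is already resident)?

2 -> fault, frames {2}
7 -> fault, frames {2,7}
2 -> hit
8 -> fault, evict 2, frames {7,8}
7 -> hit
6 -> fault, evict 8, frames {7,6}
7 -> hit
6 -> hit
3 -> fault, evict 7, frames {6,3}
6 -> hit
2 -> fault, evict 3, frames {6,2}
0 -> fault, evict 2, frames {6,0}
Hits: 5.

5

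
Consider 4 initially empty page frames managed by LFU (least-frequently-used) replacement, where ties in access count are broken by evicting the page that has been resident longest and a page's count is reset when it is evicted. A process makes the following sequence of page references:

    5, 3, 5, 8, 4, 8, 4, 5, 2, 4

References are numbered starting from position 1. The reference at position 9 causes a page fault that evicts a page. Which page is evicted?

3

pos 1: 5 → miss, frames (5)
pos 2: 3 → miss, frames (5 3)
pos 3: 5 → hit
pos 4: 8 → miss, frames (5 3 8)
pos 5: 4 → miss, frames (5 3 8 4)
pos 6: 8 → hit
pos 7: 4 → hit
pos 8: 5 → hit
pos 9: 2 → miss, evict 3, frames (5 8 4 2)
At position 9, page 3 is evicted.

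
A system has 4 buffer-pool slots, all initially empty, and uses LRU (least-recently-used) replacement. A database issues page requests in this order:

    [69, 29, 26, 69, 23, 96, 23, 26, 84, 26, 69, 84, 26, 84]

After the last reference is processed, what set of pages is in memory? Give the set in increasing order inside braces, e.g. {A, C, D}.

69 → fault, frames {69}
29 → fault, frames {69,29}
26 → fault, frames {69,29,26}
69 → hit
23 → fault, frames {29,26,69,23}
96 → fault, evict 29, frames {26,69,23,96}
23 → hit
26 → hit
84 → fault, evict 69, frames {96,23,26,84}
26 → hit
69 → fault, evict 96, frames {23,84,26,69}
84 → hit
26 → hit
84 → hit

{23, 26, 69, 84}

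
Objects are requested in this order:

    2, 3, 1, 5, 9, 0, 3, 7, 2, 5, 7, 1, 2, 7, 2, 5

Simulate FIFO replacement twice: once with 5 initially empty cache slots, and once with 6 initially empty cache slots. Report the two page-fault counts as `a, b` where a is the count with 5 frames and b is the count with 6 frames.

10, 8

5 frames: F F F F F F . F F . . F . . . F → 10 faults.
6 frames: F F F F F F . F F . . . . . . . → 8 faults.
8 < 10: adding a frame reduced faults, as is typical.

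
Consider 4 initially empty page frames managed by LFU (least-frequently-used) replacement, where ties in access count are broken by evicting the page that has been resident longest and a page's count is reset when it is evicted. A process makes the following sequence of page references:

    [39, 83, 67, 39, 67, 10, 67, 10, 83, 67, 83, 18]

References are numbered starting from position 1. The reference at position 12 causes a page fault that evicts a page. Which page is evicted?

pos 1: 39 -> fault, frames [39]
pos 2: 83 -> fault, frames [39, 83]
pos 3: 67 -> fault, frames [39, 83, 67]
pos 4: 39 -> hit
pos 5: 67 -> hit
pos 6: 10 -> fault, frames [39, 83, 67, 10]
pos 7: 67 -> hit
pos 8: 10 -> hit
pos 9: 83 -> hit
pos 10: 67 -> hit
pos 11: 83 -> hit
pos 12: 18 -> fault, evict 39, frames [83, 67, 10, 18]
At position 12, page 39 is evicted.

39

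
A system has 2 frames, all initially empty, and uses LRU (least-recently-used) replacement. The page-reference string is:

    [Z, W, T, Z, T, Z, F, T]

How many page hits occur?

Z -> fault, frames [Z]
W -> fault, frames [Z, W]
T -> fault, evict Z, frames [W, T]
Z -> fault, evict W, frames [T, Z]
T -> hit
Z -> hit
F -> fault, evict T, frames [Z, F]
T -> fault, evict Z, frames [F, T]
Hits: 2.

2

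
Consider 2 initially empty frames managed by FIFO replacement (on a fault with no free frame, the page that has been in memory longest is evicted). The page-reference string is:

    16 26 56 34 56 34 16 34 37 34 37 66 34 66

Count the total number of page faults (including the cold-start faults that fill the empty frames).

16 -> miss, frames (16)
26 -> miss, frames (16 26)
56 -> miss, evict 16, frames (26 56)
34 -> miss, evict 26, frames (56 34)
56 -> hit
34 -> hit
16 -> miss, evict 56, frames (34 16)
34 -> hit
37 -> miss, evict 34, frames (16 37)
34 -> miss, evict 16, frames (37 34)
37 -> hit
66 -> miss, evict 37, frames (34 66)
34 -> hit
66 -> hit
Page faults: 8.

8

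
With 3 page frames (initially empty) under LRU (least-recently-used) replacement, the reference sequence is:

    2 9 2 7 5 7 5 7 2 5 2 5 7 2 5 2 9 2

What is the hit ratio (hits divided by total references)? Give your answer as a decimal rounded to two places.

2: fault, frames [2]
9: fault, frames [2, 9]
2: hit
7: fault, frames [9, 2, 7]
5: fault, evict 9, frames [2, 7, 5]
7: hit
5: hit
7: hit
2: hit
5: hit
2: hit
5: hit
7: hit
2: hit
5: hit
2: hit
9: fault, evict 7, frames [5, 2, 9]
2: hit
Hits: 13 of 18 references → 13/18 = 0.7222.

0.72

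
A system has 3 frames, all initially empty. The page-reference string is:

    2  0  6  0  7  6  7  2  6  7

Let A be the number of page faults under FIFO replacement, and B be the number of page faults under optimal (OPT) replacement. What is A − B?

Under FIFO: F F F . F . . F . . → 5 faults.
Under OPT: F F F . F . . . . . → 4 faults.
A − B = 5 − 4 = 1.

1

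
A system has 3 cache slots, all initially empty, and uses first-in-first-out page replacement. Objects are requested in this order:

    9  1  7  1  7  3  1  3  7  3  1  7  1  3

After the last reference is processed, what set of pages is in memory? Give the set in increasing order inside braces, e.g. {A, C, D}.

9 -> fault, frames (9)
1 -> fault, frames (9 1)
7 -> fault, frames (9 1 7)
1 -> hit
7 -> hit
3 -> fault, evict 9, frames (1 7 3)
1 -> hit
3 -> hit
7 -> hit
3 -> hit
1 -> hit
7 -> hit
1 -> hit
3 -> hit

{1, 3, 7}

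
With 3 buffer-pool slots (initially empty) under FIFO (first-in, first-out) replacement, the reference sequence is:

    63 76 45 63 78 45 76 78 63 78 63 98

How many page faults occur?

63: miss, frames [63]
76: miss, frames [63, 76]
45: miss, frames [63, 76, 45]
63: hit
78: miss, evict 63, frames [76, 45, 78]
45: hit
76: hit
78: hit
63: miss, evict 76, frames [45, 78, 63]
78: hit
63: hit
98: miss, evict 45, frames [78, 63, 98]
Page faults: 6.

6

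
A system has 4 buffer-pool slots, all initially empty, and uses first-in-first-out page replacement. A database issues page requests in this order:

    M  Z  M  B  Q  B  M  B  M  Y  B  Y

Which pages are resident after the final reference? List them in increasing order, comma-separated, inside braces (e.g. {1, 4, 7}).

{B, Q, Y, Z}

M → miss, frames {M}
Z → miss, frames {M,Z}
M → hit
B → miss, frames {M,Z,B}
Q → miss, frames {M,Z,B,Q}
B → hit
M → hit
B → hit
M → hit
Y → miss, evict M, frames {Z,B,Q,Y}
B → hit
Y → hit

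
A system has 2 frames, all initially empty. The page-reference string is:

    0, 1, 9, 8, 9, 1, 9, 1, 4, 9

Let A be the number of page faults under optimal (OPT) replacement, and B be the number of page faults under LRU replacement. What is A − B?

-1

Under OPT: F F F F . F . . F . → 6 faults.
Under LRU: F F F F . F . . F F → 7 faults.
A − B = 6 − 7 = -1.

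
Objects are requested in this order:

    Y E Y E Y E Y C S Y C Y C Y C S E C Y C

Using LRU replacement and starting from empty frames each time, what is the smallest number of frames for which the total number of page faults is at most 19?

f=1: 20 faults
f=2: 10 faults
f=3: 6 faults
f=4: 4 faults
Smallest f with faults ≤ 19 is 2.

2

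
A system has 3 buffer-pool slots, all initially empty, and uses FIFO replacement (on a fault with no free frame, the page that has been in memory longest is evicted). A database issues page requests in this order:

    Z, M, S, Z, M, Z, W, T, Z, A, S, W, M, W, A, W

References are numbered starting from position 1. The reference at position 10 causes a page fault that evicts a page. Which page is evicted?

pos 1: Z: fault, frames (Z)
pos 2: M: fault, frames (Z M)
pos 3: S: fault, frames (Z M S)
pos 4: Z: hit
pos 5: M: hit
pos 6: Z: hit
pos 7: W: fault, evict Z, frames (M S W)
pos 8: T: fault, evict M, frames (S W T)
pos 9: Z: fault, evict S, frames (W T Z)
pos 10: A: fault, evict W, frames (T Z A)
At position 10, page W is evicted.

W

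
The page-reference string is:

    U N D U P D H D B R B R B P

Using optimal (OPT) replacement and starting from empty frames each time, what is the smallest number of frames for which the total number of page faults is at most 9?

2

f=1: 14 faults
f=2: 8 faults
f=3: 7 faults
f=4: 7 faults
f=5: 7 faults
f=6: 7 faults
f=7: 7 faults
Smallest f with faults ≤ 9 is 2.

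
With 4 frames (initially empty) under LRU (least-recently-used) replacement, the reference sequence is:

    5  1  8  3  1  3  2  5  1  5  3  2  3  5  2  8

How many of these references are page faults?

7

5 → miss, frames (5)
1 → miss, frames (5 1)
8 → miss, frames (5 1 8)
3 → miss, frames (5 1 8 3)
1 → hit
3 → hit
2 → miss, evict 5, frames (8 1 3 2)
5 → miss, evict 8, frames (1 3 2 5)
1 → hit
5 → hit
3 → hit
2 → hit
3 → hit
5 → hit
2 → hit
8 → miss, evict 1, frames (3 5 2 8)
Page faults: 7.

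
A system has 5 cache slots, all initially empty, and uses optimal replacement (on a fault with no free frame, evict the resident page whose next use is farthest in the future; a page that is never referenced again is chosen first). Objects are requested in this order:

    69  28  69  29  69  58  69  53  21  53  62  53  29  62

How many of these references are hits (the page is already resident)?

69: miss, frames (69)
28: miss, frames (69 28)
69: hit
29: miss, frames (69 28 29)
69: hit
58: miss, frames (69 28 29 58)
69: hit
53: miss, frames (69 28 29 58 53)
21: miss, evict 58, frames (69 28 29 53 21)
53: hit
62: miss, evict 21, frames (69 28 29 53 62)
53: hit
29: hit
62: hit
Hits: 7.

7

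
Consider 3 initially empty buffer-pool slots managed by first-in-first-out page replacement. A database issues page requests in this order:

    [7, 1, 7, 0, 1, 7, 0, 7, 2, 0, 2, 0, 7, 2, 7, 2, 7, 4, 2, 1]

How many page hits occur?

13

7 → miss, frames {7}
1 → miss, frames {7,1}
7 → hit
0 → miss, frames {7,1,0}
1 → hit
7 → hit
0 → hit
7 → hit
2 → miss, evict 7, frames {1,0,2}
0 → hit
2 → hit
0 → hit
7 → miss, evict 1, frames {0,2,7}
2 → hit
7 → hit
2 → hit
7 → hit
4 → miss, evict 0, frames {2,7,4}
2 → hit
1 → miss, evict 2, frames {7,4,1}
Hits: 13.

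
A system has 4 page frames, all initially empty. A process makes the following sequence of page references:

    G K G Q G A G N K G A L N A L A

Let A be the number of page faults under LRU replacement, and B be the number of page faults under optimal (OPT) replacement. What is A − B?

2

Under LRU: F F . F . F . F F . . F F . . . → 8 faults.
Under OPT: F F . F . F . F . . . F . . . . → 6 faults.
A − B = 8 − 6 = 2.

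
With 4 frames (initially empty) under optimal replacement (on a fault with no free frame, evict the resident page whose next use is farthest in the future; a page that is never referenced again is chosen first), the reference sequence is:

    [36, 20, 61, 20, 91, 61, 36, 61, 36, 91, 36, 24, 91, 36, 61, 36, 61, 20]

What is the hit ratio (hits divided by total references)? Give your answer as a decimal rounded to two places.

36: fault, frames (36)
20: fault, frames (36 20)
61: fault, frames (36 20 61)
20: hit
91: fault, frames (36 20 61 91)
61: hit
36: hit
61: hit
36: hit
91: hit
36: hit
24: fault, evict 20, frames (36 61 91 24)
91: hit
36: hit
61: hit
36: hit
61: hit
20: fault, evict 24, frames (36 61 91 20)
Hits: 12 of 18 references → 12/18 = 0.6667.

0.67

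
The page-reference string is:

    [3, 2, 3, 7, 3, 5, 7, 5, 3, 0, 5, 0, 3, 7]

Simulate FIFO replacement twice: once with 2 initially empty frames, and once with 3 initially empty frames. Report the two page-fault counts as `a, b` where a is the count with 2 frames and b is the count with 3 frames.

11, 7

2 frames: F F . F F F F . F F F . F F → 11 faults.
3 frames: F F . F . F . . F F . . . F → 7 faults.
7 < 11: adding a frame reduced faults, as is typical.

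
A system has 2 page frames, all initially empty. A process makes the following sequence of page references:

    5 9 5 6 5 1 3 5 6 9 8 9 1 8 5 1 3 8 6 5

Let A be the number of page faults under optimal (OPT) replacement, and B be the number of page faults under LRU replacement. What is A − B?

-4

Under OPT: F F . F . F F . F F F . F . F . F F F . → 13 faults.
Under LRU: F F . F . F F F F F F . F F F F F F F F → 17 faults.
A − B = 13 − 17 = -4.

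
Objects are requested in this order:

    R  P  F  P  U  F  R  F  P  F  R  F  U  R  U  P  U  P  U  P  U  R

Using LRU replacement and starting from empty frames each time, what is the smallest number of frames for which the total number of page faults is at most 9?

f=1: 22 faults
f=2: 12 faults
f=3: 8 faults
f=4: 4 faults
Smallest f with faults ≤ 9 is 3.

3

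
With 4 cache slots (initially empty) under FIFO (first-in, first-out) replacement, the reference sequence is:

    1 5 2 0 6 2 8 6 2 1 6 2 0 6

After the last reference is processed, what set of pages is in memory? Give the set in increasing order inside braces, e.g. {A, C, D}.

{0, 1, 2, 6}

1 → miss, frames (1)
5 → miss, frames (1 5)
2 → miss, frames (1 5 2)
0 → miss, frames (1 5 2 0)
6 → miss, evict 1, frames (5 2 0 6)
2 → hit
8 → miss, evict 5, frames (2 0 6 8)
6 → hit
2 → hit
1 → miss, evict 2, frames (0 6 8 1)
6 → hit
2 → miss, evict 0, frames (6 8 1 2)
0 → miss, evict 6, frames (8 1 2 0)
6 → miss, evict 8, frames (1 2 0 6)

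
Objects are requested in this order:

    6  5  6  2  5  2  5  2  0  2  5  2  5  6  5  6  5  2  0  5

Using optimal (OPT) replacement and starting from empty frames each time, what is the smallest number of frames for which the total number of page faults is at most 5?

4

f=1: 20 faults
f=2: 8 faults
f=3: 6 faults
f=4: 4 faults
Smallest f with faults ≤ 5 is 4.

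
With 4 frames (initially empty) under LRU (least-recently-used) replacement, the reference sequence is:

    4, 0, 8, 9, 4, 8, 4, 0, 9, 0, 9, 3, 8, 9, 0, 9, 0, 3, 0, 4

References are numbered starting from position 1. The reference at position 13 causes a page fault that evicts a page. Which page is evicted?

pos 1: 4: fault, frames {4}
pos 2: 0: fault, frames {4,0}
pos 3: 8: fault, frames {4,0,8}
pos 4: 9: fault, frames {4,0,8,9}
pos 5: 4: hit
pos 6: 8: hit
pos 7: 4: hit
pos 8: 0: hit
pos 9: 9: hit
pos 10: 0: hit
pos 11: 9: hit
pos 12: 3: fault, evict 8, frames {4,0,9,3}
pos 13: 8: fault, evict 4, frames {0,9,3,8}
At position 13, page 4 is evicted.

4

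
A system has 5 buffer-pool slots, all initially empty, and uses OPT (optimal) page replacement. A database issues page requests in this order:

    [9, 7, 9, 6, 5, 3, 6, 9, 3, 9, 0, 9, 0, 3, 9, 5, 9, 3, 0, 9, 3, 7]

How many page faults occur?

6

9 → miss, frames [9]
7 → miss, frames [9, 7]
9 → hit
6 → miss, frames [9, 7, 6]
5 → miss, frames [9, 7, 6, 5]
3 → miss, frames [9, 7, 6, 5, 3]
6 → hit
9 → hit
3 → hit
9 → hit
0 → miss, evict 6, frames [9, 7, 5, 3, 0]
9 → hit
0 → hit
3 → hit
9 → hit
5 → hit
9 → hit
3 → hit
0 → hit
9 → hit
3 → hit
7 → hit
Page faults: 6.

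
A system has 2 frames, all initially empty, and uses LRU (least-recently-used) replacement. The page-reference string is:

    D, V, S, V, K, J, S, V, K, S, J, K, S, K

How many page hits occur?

D → miss, frames (D)
V → miss, frames (D V)
S → miss, evict D, frames (V S)
V → hit
K → miss, evict S, frames (V K)
J → miss, evict V, frames (K J)
S → miss, evict K, frames (J S)
V → miss, evict J, frames (S V)
K → miss, evict S, frames (V K)
S → miss, evict V, frames (K S)
J → miss, evict K, frames (S J)
K → miss, evict S, frames (J K)
S → miss, evict J, frames (K S)
K → hit
Hits: 2.

2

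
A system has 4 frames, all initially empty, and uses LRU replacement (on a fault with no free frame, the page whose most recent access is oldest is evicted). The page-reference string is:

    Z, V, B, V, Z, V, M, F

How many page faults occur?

Z -> fault, frames {Z}
V -> fault, frames {Z,V}
B -> fault, frames {Z,V,B}
V -> hit
Z -> hit
V -> hit
M -> fault, frames {B,Z,V,M}
F -> fault, evict B, frames {Z,V,M,F}
Page faults: 5.

5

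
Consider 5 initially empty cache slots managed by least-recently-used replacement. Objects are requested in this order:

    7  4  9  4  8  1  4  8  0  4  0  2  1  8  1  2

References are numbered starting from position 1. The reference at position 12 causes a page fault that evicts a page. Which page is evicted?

pos 1: 7: miss, frames (7)
pos 2: 4: miss, frames (7 4)
pos 3: 9: miss, frames (7 4 9)
pos 4: 4: hit
pos 5: 8: miss, frames (7 9 4 8)
pos 6: 1: miss, frames (7 9 4 8 1)
pos 7: 4: hit
pos 8: 8: hit
pos 9: 0: miss, evict 7, frames (9 1 4 8 0)
pos 10: 4: hit
pos 11: 0: hit
pos 12: 2: miss, evict 9, frames (1 8 4 0 2)
At position 12, page 9 is evicted.

9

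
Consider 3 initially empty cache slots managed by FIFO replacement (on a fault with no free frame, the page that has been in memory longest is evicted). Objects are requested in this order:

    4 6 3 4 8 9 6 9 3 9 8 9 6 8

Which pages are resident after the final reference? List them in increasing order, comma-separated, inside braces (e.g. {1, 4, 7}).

4: fault, frames [4]
6: fault, frames [4, 6]
3: fault, frames [4, 6, 3]
4: hit
8: fault, evict 4, frames [6, 3, 8]
9: fault, evict 6, frames [3, 8, 9]
6: fault, evict 3, frames [8, 9, 6]
9: hit
3: fault, evict 8, frames [9, 6, 3]
9: hit
8: fault, evict 9, frames [6, 3, 8]
9: fault, evict 6, frames [3, 8, 9]
6: fault, evict 3, frames [8, 9, 6]
8: hit

{6, 8, 9}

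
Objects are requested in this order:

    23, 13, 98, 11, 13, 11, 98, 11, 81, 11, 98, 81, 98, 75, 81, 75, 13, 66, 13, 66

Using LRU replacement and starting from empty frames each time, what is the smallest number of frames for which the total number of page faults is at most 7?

f=1: 20 faults
f=2: 13 faults
f=3: 8 faults
f=4: 8 faults
f=5: 7 faults
f=6: 7 faults
f=7: 7 faults
Smallest f with faults ≤ 7 is 5.

5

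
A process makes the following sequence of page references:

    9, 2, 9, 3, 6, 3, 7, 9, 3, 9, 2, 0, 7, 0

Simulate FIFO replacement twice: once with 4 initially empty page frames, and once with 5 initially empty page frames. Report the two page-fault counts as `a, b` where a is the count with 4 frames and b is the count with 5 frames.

4 frames: F F . F F . F F . . F F . . → 8 faults.
5 frames: F F . F F . F . . . . F . . → 6 faults.
6 < 8: adding a frame reduced faults, as is typical.

8, 6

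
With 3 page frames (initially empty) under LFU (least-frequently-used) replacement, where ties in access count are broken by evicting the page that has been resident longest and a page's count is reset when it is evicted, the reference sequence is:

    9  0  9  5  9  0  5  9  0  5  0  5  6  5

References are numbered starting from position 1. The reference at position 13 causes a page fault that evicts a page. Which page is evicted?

pos 1: 9: fault, frames {9}
pos 2: 0: fault, frames {9,0}
pos 3: 9: hit
pos 4: 5: fault, frames {9,0,5}
pos 5: 9: hit
pos 6: 0: hit
pos 7: 5: hit
pos 8: 9: hit
pos 9: 0: hit
pos 10: 5: hit
pos 11: 0: hit
pos 12: 5: hit
pos 13: 6: fault, evict 9, frames {0,5,6}
At position 13, page 9 is evicted.

9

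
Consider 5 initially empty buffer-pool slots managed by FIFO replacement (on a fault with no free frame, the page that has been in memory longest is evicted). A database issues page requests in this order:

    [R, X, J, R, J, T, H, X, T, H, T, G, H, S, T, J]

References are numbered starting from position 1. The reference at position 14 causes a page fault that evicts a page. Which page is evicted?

pos 1: R: fault, frames {R}
pos 2: X: fault, frames {R,X}
pos 3: J: fault, frames {R,X,J}
pos 4: R: hit
pos 5: J: hit
pos 6: T: fault, frames {R,X,J,T}
pos 7: H: fault, frames {R,X,J,T,H}
pos 8: X: hit
pos 9: T: hit
pos 10: H: hit
pos 11: T: hit
pos 12: G: fault, evict R, frames {X,J,T,H,G}
pos 13: H: hit
pos 14: S: fault, evict X, frames {J,T,H,G,S}
At position 14, page X is evicted.

X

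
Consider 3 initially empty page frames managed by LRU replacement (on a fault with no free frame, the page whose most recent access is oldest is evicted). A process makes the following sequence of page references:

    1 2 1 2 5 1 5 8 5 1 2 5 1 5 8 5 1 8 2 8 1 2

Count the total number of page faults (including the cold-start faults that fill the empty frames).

7

1 -> miss, frames [1]
2 -> miss, frames [1, 2]
1 -> hit
2 -> hit
5 -> miss, frames [1, 2, 5]
1 -> hit
5 -> hit
8 -> miss, evict 2, frames [1, 5, 8]
5 -> hit
1 -> hit
2 -> miss, evict 8, frames [5, 1, 2]
5 -> hit
1 -> hit
5 -> hit
8 -> miss, evict 2, frames [1, 5, 8]
5 -> hit
1 -> hit
8 -> hit
2 -> miss, evict 5, frames [1, 8, 2]
8 -> hit
1 -> hit
2 -> hit
Page faults: 7.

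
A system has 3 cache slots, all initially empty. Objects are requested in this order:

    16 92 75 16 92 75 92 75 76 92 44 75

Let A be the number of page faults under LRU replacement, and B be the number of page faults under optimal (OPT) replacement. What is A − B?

Under LRU: F F F . . . . . F . F F → 6 faults.
Under OPT: F F F . . . . . F . F . → 5 faults.
A − B = 6 − 5 = 1.

1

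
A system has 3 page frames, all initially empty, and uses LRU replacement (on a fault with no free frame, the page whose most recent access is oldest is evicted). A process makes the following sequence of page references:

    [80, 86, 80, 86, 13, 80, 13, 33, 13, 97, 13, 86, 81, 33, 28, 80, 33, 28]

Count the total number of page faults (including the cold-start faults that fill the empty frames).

80 -> miss, frames {80}
86 -> miss, frames {80,86}
80 -> hit
86 -> hit
13 -> miss, frames {80,86,13}
80 -> hit
13 -> hit
33 -> miss, evict 86, frames {80,13,33}
13 -> hit
97 -> miss, evict 80, frames {33,13,97}
13 -> hit
86 -> miss, evict 33, frames {97,13,86}
81 -> miss, evict 97, frames {13,86,81}
33 -> miss, evict 13, frames {86,81,33}
28 -> miss, evict 86, frames {81,33,28}
80 -> miss, evict 81, frames {33,28,80}
33 -> hit
28 -> hit
Page faults: 10.

10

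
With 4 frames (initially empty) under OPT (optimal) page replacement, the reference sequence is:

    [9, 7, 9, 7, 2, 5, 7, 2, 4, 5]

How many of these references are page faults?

9: fault, frames {9}
7: fault, frames {9,7}
9: hit
7: hit
2: fault, frames {9,7,2}
5: fault, frames {9,7,2,5}
7: hit
2: hit
4: fault, evict 2, frames {9,7,5,4}
5: hit
Page faults: 5.

5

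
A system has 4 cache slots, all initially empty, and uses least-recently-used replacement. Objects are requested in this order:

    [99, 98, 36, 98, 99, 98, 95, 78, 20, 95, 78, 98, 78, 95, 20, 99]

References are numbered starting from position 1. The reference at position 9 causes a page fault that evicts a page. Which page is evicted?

pos 1: 99 → fault, frames (99)
pos 2: 98 → fault, frames (99 98)
pos 3: 36 → fault, frames (99 98 36)
pos 4: 98 → hit
pos 5: 99 → hit
pos 6: 98 → hit
pos 7: 95 → fault, frames (36 99 98 95)
pos 8: 78 → fault, evict 36, frames (99 98 95 78)
pos 9: 20 → fault, evict 99, frames (98 95 78 20)
At position 9, page 99 is evicted.

99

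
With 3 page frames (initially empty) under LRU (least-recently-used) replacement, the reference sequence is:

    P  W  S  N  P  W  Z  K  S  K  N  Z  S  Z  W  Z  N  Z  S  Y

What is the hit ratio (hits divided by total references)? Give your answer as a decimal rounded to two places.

0.20

P → fault, frames {P}
W → fault, frames {P,W}
S → fault, frames {P,W,S}
N → fault, evict P, frames {W,S,N}
P → fault, evict W, frames {S,N,P}
W → fault, evict S, frames {N,P,W}
Z → fault, evict N, frames {P,W,Z}
K → fault, evict P, frames {W,Z,K}
S → fault, evict W, frames {Z,K,S}
K → hit
N → fault, evict Z, frames {S,K,N}
Z → fault, evict S, frames {K,N,Z}
S → fault, evict K, frames {N,Z,S}
Z → hit
W → fault, evict N, frames {S,Z,W}
Z → hit
N → fault, evict S, frames {W,Z,N}
Z → hit
S → fault, evict W, frames {N,Z,S}
Y → fault, evict N, frames {Z,S,Y}
Hits: 4 of 20 references → 4/20 = 0.2000.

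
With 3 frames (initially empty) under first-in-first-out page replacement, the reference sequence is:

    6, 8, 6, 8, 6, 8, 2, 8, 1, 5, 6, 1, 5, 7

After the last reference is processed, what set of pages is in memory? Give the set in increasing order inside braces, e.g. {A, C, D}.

6: fault, frames {6}
8: fault, frames {6,8}
6: hit
8: hit
6: hit
8: hit
2: fault, frames {6,8,2}
8: hit
1: fault, evict 6, frames {8,2,1}
5: fault, evict 8, frames {2,1,5}
6: fault, evict 2, frames {1,5,6}
1: hit
5: hit
7: fault, evict 1, frames {5,6,7}

{5, 6, 7}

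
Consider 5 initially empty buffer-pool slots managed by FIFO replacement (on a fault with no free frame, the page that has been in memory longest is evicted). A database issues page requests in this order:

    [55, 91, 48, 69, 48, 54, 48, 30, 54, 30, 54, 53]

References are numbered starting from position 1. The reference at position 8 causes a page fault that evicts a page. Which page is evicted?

55

pos 1: 55: miss, frames {55}
pos 2: 91: miss, frames {55,91}
pos 3: 48: miss, frames {55,91,48}
pos 4: 69: miss, frames {55,91,48,69}
pos 5: 48: hit
pos 6: 54: miss, frames {55,91,48,69,54}
pos 7: 48: hit
pos 8: 30: miss, evict 55, frames {91,48,69,54,30}
At position 8, page 55 is evicted.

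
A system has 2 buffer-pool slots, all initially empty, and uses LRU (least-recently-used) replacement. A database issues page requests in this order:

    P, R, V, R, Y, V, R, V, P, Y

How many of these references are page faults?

8

P: miss, frames {P}
R: miss, frames {P,R}
V: miss, evict P, frames {R,V}
R: hit
Y: miss, evict V, frames {R,Y}
V: miss, evict R, frames {Y,V}
R: miss, evict Y, frames {V,R}
V: hit
P: miss, evict R, frames {V,P}
Y: miss, evict V, frames {P,Y}
Page faults: 8.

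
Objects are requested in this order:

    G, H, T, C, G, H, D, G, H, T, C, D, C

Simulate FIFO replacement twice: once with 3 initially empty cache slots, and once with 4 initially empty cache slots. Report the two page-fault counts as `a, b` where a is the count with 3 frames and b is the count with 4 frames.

9, 10

3 frames: F F F F F F F . . F F . . → 9 faults.
4 frames: F F F F . . F F F F F F . → 10 faults.
10 > 9: adding a frame increased faults — Belady's anomaly.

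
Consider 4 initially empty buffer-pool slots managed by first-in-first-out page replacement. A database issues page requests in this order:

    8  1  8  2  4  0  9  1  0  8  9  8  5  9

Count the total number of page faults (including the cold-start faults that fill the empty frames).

9

8: miss, frames (8)
1: miss, frames (8 1)
8: hit
2: miss, frames (8 1 2)
4: miss, frames (8 1 2 4)
0: miss, evict 8, frames (1 2 4 0)
9: miss, evict 1, frames (2 4 0 9)
1: miss, evict 2, frames (4 0 9 1)
0: hit
8: miss, evict 4, frames (0 9 1 8)
9: hit
8: hit
5: miss, evict 0, frames (9 1 8 5)
9: hit
Page faults: 9.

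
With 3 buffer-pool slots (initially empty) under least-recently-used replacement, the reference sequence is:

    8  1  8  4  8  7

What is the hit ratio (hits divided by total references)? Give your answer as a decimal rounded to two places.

8: fault, frames [8]
1: fault, frames [8, 1]
8: hit
4: fault, frames [1, 8, 4]
8: hit
7: fault, evict 1, frames [4, 8, 7]
Hits: 2 of 6 references → 2/6 = 0.3333.

0.33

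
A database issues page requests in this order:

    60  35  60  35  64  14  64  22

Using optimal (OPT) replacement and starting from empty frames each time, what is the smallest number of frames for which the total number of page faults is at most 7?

2

f=1: 8 faults
f=2: 5 faults
f=3: 5 faults
f=4: 5 faults
f=5: 5 faults
Smallest f with faults ≤ 7 is 2.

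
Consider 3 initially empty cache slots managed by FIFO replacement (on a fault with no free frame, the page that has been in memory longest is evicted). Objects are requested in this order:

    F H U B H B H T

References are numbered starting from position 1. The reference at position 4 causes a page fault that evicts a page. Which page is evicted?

F

pos 1: F -> miss, frames (F)
pos 2: H -> miss, frames (F H)
pos 3: U -> miss, frames (F H U)
pos 4: B -> miss, evict F, frames (H U B)
At position 4, page F is evicted.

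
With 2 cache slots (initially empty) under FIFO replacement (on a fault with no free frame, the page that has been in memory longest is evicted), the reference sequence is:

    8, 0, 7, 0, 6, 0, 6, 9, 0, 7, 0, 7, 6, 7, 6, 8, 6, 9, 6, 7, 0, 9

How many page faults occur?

16

8: fault, frames (8)
0: fault, frames (8 0)
7: fault, evict 8, frames (0 7)
0: hit
6: fault, evict 0, frames (7 6)
0: fault, evict 7, frames (6 0)
6: hit
9: fault, evict 6, frames (0 9)
0: hit
7: fault, evict 0, frames (9 7)
0: fault, evict 9, frames (7 0)
7: hit
6: fault, evict 7, frames (0 6)
7: fault, evict 0, frames (6 7)
6: hit
8: fault, evict 6, frames (7 8)
6: fault, evict 7, frames (8 6)
9: fault, evict 8, frames (6 9)
6: hit
7: fault, evict 6, frames (9 7)
0: fault, evict 9, frames (7 0)
9: fault, evict 7, frames (0 9)
Page faults: 16.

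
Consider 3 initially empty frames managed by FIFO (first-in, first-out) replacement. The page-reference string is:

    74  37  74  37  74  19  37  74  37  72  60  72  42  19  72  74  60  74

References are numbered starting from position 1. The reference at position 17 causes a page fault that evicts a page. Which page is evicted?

19

pos 1: 74 -> fault, frames (74)
pos 2: 37 -> fault, frames (74 37)
pos 3: 74 -> hit
pos 4: 37 -> hit
pos 5: 74 -> hit
pos 6: 19 -> fault, frames (74 37 19)
pos 7: 37 -> hit
pos 8: 74 -> hit
pos 9: 37 -> hit
pos 10: 72 -> fault, evict 74, frames (37 19 72)
pos 11: 60 -> fault, evict 37, frames (19 72 60)
pos 12: 72 -> hit
pos 13: 42 -> fault, evict 19, frames (72 60 42)
pos 14: 19 -> fault, evict 72, frames (60 42 19)
pos 15: 72 -> fault, evict 60, frames (42 19 72)
pos 16: 74 -> fault, evict 42, frames (19 72 74)
pos 17: 60 -> fault, evict 19, frames (72 74 60)
At position 17, page 19 is evicted.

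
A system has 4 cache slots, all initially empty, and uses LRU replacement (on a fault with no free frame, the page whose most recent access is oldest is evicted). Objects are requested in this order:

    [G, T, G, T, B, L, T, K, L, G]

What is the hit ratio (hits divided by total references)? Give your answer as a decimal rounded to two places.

0.40

G → fault, frames (G)
T → fault, frames (G T)
G → hit
T → hit
B → fault, frames (G T B)
L → fault, frames (G T B L)
T → hit
K → fault, evict G, frames (B L T K)
L → hit
G → fault, evict B, frames (T K L G)
Hits: 4 of 10 references → 4/10 = 0.4000.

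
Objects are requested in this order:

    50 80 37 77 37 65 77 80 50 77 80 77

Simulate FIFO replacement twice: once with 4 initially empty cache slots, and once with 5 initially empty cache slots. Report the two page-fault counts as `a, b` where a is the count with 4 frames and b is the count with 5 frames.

4 frames: F F F F . F . . F . F . → 7 faults.
5 frames: F F F F . F . . . . . . → 5 faults.
5 < 7: adding a frame reduced faults, as is typical.

7, 5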